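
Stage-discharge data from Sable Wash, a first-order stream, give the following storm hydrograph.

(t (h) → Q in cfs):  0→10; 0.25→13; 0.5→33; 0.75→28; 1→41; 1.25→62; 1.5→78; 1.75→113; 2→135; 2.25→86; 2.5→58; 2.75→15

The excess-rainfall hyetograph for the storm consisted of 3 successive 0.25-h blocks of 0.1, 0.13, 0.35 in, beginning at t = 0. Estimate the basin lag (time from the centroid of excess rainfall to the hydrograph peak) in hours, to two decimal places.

t_L ≈ 1.52 h

Centroid of excess rainfall: t_c = Σ P_i·t̄_i / ΣP_i = 0.4828 h (block centres at 0.125, 0.375, 0.625 h).
Hydrograph peak occurs at t = 2 h, so basin lag t_L = 2 − 0.4828 = 1.52 h.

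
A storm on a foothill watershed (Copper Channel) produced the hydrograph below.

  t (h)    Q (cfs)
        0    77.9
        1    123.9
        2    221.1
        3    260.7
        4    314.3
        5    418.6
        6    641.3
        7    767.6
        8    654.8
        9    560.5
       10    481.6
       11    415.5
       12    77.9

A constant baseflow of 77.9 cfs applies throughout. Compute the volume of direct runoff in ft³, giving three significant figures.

Direct-runoff ordinates (Q − Q_b): 0.0, 46.0, 143.2, 182.8, 236.4, 340.7, 563.4, 689.7, 576.9, 482.6, 403.7, 337.6, 0.0 cfs.
ΣQ_DR = 4003 cfs.
With Δt = 1 h = 3600 s, V = ΣQ_DR · Δt = 4003 × 3600 = 1.44 × 10^7 ft³.

V ≈ 1.44 × 10^7 ft³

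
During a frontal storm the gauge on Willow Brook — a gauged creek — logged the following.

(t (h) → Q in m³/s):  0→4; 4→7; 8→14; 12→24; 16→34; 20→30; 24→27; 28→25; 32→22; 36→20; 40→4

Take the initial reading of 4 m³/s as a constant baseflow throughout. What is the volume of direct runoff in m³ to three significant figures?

V ≈ 2.40 × 10^6 m³

Direct-runoff ordinates (Q − Q_b): 0.0, 3.0, 10.0, 20.0, 30.0, 26.0, 23.0, 21.0, 18.0, 16.0, 0.0 m³/s.
ΣQ_DR = 167.0 m³/s.
With Δt = 4 h = 14400 s, V = ΣQ_DR · Δt = 167.0 × 14400 = 2.40 × 10^6 m³.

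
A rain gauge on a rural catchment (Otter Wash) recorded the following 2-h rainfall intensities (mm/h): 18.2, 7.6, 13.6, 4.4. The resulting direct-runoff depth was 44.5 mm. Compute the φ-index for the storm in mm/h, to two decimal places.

Only the 3 blocks with intensity above φ contribute runoff: 18.2, 7.6, 13.6 mm/h.
Σ(I−φ)·Δt = d  ⇒  (18.2+7.6+13.6 − 3φ)·2 = 44.5
φ = (39.40 − 44.5/2) / 3 = 5.72 mm/h.

φ ≈ 5.72 mm/h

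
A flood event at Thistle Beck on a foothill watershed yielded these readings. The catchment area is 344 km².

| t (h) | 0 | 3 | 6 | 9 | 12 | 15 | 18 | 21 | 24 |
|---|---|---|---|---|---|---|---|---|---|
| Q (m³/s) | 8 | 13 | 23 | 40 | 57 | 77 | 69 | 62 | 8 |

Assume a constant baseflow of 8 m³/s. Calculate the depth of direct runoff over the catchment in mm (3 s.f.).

Direct runoff: 0.0, 5.0, 15.0, 32.0, 49.0, 69.0, 61.0, 54.0, 0.0 m³/s; ΣQ_DR = 285.0 m³/s.
V = ΣQ_DR · Δt = 285.0 × 10800 s = 3.078 × 10^6 m³.
Over A = 344 km², depth = V / A = 8.95 mm.

d ≈ 8.95 mm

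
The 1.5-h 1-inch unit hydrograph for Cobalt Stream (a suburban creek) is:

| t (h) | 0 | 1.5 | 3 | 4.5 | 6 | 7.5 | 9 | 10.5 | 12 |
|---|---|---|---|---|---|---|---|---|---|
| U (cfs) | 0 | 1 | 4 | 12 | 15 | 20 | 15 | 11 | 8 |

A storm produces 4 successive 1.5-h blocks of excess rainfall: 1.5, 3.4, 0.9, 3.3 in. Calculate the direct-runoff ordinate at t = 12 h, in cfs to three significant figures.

By discrete convolution, Q_j = Σ (P_i / 1 in) · U_{j−i}.
At t = 12 h (j=8): Q = (1.5/1)·8 + (3.4/1)·11 + (0.9/1)·15 + (3.3/1)·20 = 129 cfs.

Q ≈ 129 cfs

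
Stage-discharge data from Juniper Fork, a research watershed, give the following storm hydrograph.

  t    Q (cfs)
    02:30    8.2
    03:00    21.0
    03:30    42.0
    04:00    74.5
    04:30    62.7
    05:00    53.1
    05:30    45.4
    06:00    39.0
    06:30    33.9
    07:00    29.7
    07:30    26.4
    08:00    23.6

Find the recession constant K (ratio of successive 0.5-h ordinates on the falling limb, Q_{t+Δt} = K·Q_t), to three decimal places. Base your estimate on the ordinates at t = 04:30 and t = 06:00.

K ≈ 0.854

Using the recession-limb readings at t = 04:30 and t = 06:00: Q falls from 62.7 to 39.0 cfs over 3 intervals.
K = (Q₂/Q₁)^(1/3) = (39.0/62.7)^(1/3) = 0.854.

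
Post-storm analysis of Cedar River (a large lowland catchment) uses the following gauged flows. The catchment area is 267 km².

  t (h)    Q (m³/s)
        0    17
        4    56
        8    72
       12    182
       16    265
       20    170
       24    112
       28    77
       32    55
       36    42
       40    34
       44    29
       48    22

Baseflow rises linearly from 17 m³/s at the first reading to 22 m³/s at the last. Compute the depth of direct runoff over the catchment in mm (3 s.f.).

d ≈ 47.4 mm

Direct runoff: 0.00, 38.58, 54.17, 163.75, 246.33, 150.92, 92.50, 57.08, 34.67, 21.25, 12.83, 7.42, 0.00 m³/s; ΣQ_DR = 879.5 m³/s.
V = ΣQ_DR · Δt = 879.5 × 14400 s = 1.266 × 10^7 m³.
Over A = 267 km², depth = V / A = 47.4 mm.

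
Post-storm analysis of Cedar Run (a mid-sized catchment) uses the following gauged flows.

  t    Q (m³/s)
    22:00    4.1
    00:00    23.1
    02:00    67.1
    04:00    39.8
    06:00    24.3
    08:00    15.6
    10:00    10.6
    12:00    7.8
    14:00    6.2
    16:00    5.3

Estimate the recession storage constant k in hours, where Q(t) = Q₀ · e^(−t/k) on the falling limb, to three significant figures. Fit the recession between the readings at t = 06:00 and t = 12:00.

On the falling limb, Q drops from 24.3 to 7.8 m³/s between t = 06:00 and t = 12:00 (Δt = 6 h).
k = −Δt / ln(Q₂/Q₁) = −6 / ln(7.8/24.3) = 5.28 h.

k ≈ 5.28 h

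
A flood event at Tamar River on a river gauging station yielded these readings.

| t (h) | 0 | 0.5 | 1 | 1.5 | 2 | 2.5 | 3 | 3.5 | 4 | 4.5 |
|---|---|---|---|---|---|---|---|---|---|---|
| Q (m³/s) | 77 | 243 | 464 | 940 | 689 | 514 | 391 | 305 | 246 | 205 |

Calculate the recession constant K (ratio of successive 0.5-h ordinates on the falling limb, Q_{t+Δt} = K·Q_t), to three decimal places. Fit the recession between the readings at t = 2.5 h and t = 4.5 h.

K ≈ 0.795

Using the recession-limb readings at t = 2.5 h and t = 4.5 h: Q falls from 514 to 205 m³/s over 4 intervals.
K = (Q₂/Q₁)^(1/4) = (205/514)^(1/4) = 0.795.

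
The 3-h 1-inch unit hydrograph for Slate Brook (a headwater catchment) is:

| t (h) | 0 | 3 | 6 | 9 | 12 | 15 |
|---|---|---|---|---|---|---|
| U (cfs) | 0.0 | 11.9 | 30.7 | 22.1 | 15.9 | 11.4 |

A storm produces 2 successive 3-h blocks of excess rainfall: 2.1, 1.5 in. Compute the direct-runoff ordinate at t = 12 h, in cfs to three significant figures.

By discrete convolution, Q_j = Σ (P_i / 1 in) · U_{j−i}.
At t = 12 h (j=4): Q = (2.1/1)·15.9 + (1.5/1)·22.1 = 66.5 cfs.

Q ≈ 66.5 cfs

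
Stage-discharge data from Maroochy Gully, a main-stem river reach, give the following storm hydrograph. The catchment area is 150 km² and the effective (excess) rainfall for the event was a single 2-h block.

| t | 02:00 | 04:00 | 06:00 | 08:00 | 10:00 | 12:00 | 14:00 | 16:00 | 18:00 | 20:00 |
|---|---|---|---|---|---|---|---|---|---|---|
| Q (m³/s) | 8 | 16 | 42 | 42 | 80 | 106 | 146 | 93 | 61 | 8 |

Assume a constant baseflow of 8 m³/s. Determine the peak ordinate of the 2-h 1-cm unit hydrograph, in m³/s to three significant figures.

Direct runoff: 0.0, 8.0, 34.0, 34.0, 72.0, 98.0, 138.0, 85.0, 53.0, 0.0 m³/s; ΣQ_DR = 522.0 m³/s, peak = 138.0 m³/s.
Runoff depth d = ΣQ_DR·Δt / A = 522.0 × 7200 / (150 km²) = 25.06 mm.
The 1-cm UH is the DRH scaled by (10 mm)/d, so U_p = 138.0 × 10/25.06 = 55.1 m³/s.

U_p ≈ 55.1 m³/s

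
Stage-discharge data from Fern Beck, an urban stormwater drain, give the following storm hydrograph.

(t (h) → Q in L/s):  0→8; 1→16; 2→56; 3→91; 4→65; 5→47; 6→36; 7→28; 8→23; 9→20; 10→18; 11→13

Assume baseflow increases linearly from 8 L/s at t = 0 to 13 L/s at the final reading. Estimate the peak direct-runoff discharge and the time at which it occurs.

Subtracting baseflow gives direct-runoff ordinates: 0.00, 7.55, 47.09, 81.64, 55.18, 36.73, 25.27, 16.82, 11.36, 7.91, 5.45, 0.00 L/s.
The maximum is 81.64 L/s, occurring at the reading for t = 3 h.

Q_p = 81.64 L/s at t = 3 h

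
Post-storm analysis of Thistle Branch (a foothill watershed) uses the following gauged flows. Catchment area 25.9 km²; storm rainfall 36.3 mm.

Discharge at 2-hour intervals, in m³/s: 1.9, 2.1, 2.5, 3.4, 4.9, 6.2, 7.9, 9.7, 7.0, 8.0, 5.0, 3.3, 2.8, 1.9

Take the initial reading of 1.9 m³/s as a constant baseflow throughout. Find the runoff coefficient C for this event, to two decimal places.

ΣQ_DR = 40.00 m³/s; V = ΣQ_DR·Δt = 2.880 × 10^5 m³.
Runoff depth d = V / A = 11.12 mm.
C = d / P = 11.12 / 36.3 = 0.31.

C ≈ 0.31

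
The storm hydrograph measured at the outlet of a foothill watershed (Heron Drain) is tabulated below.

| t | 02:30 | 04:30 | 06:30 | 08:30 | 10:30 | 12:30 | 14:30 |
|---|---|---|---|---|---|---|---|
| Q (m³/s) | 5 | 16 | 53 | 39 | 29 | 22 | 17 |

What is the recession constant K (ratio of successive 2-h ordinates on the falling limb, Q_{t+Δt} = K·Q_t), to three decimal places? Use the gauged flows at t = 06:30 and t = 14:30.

Using the recession-limb readings at t = 06:30 and t = 14:30: Q falls from 53 to 17 m³/s over 4 intervals.
K = (Q₂/Q₁)^(1/4) = (17/53)^(1/4) = 0.753.

K ≈ 0.753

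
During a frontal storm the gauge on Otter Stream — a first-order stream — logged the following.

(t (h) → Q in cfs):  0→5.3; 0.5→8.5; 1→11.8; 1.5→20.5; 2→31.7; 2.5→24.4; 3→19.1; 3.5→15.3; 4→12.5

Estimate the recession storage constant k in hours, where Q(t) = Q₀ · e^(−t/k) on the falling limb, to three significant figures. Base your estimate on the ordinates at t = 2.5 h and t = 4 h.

k ≈ 2.24 h

On the falling limb, Q drops from 24.4 to 12.5 cfs between t = 2.5 h and t = 4 h (Δt = 1.5 h).
k = −Δt / ln(Q₂/Q₁) = −1.5 / ln(12.5/24.4) = 2.24 h.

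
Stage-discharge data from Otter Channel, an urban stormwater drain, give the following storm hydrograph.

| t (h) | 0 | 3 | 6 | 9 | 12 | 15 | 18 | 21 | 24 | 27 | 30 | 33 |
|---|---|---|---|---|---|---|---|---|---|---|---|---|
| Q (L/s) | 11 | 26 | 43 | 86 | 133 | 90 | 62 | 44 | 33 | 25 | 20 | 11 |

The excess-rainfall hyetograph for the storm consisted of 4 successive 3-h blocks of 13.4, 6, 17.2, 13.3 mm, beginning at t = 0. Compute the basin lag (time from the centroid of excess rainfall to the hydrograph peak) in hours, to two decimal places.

t_L ≈ 5.67 h

Centroid of excess rainfall: t_c = Σ P_i·t̄_i / ΣP_i = 6.3277 h (block centres at 1.5, 4.5, 7.5, 10.5 h).
Hydrograph peak occurs at t = 12 h, so basin lag t_L = 12 − 6.3277 = 5.67 h.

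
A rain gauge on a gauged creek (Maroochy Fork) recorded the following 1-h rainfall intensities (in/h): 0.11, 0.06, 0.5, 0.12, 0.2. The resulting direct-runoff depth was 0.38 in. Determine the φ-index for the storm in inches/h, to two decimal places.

Only the 2 blocks with intensity above φ contribute runoff: 0.5, 0.2 in/h.
Σ(I−φ)·Δt = d  ⇒  (0.5+0.2 − 2φ)·1 = 0.38
φ = (0.7000 − 0.38/1) / 2 = 0.16 in/h.

φ ≈ 0.16 in/h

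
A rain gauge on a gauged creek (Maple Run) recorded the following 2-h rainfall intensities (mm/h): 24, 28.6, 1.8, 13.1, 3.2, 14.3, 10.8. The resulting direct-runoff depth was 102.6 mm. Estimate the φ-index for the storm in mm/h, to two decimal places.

Only the 5 blocks with intensity above φ contribute runoff: 24, 28.6, 13.1, 14.3, 10.8 mm/h.
Σ(I−φ)·Δt = d  ⇒  (24+28.6+13.1+14.3+10.8 − 5φ)·2 = 102.6
φ = (90.80 − 102.6/2) / 5 = 7.90 mm/h.

φ ≈ 7.90 mm/h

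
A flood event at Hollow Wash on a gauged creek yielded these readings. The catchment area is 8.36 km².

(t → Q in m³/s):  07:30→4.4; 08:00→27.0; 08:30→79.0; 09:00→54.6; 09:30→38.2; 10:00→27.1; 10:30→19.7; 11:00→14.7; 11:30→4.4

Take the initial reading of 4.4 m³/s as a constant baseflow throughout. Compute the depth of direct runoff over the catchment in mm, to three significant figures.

Direct runoff: 0.0, 22.6, 74.6, 50.2, 33.8, 22.7, 15.3, 10.3, 0.0 m³/s; ΣQ_DR = 229.5 m³/s.
V = ΣQ_DR · Δt = 229.5 × 1800 s = 4.131 × 10^5 m³.
Over A = 8.36 km², depth = V / A = 49.4 mm.

d ≈ 49.4 mm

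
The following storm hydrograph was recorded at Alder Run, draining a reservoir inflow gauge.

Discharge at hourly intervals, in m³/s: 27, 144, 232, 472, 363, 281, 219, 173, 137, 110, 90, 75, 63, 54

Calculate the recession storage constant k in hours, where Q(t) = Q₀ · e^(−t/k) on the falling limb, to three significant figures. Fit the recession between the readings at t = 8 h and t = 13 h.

On the falling limb, Q drops from 137 to 54 m³/s between t = 8 h and t = 13 h (Δt = 5 h).
k = −Δt / ln(Q₂/Q₁) = −5 / ln(54/137) = 5.37 h.

k ≈ 5.37 h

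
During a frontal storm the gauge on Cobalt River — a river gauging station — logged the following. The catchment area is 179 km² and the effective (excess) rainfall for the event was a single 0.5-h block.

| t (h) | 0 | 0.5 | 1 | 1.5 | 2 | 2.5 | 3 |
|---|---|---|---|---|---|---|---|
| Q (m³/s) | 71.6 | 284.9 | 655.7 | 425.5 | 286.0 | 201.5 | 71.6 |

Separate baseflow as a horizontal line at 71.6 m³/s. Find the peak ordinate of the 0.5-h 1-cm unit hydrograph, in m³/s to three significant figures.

U_p ≈ 388 m³/s

Direct runoff: 0.0, 213.3, 584.1, 353.9, 214.4, 129.9, 0.0 m³/s; ΣQ_DR = 1496 m³/s, peak = 584.1 m³/s.
Runoff depth d = ΣQ_DR·Δt / A = 1496 × 1800 / (179 km²) = 15.04 mm.
The 1-cm UH is the DRH scaled by (10 mm)/d, so U_p = 584.1 × 10/15.04 = 388 m³/s.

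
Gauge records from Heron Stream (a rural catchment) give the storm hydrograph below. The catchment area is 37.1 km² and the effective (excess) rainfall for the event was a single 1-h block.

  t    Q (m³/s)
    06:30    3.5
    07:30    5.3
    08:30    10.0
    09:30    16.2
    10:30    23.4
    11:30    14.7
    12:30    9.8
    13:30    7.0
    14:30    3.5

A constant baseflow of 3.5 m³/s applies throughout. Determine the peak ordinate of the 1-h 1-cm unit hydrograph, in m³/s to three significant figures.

Direct runoff: 0.0, 1.8, 6.5, 12.7, 19.9, 11.2, 6.3, 3.5, 0.0 m³/s; ΣQ_DR = 61.90 m³/s, peak = 19.9 m³/s.
Runoff depth d = ΣQ_DR·Δt / A = 61.90 × 3600 / (37.1 km²) = 6.006 mm.
The 1-cm UH is the DRH scaled by (10 mm)/d, so U_p = 19.9 × 10/6.006 = 33.1 m³/s.

U_p ≈ 33.1 m³/s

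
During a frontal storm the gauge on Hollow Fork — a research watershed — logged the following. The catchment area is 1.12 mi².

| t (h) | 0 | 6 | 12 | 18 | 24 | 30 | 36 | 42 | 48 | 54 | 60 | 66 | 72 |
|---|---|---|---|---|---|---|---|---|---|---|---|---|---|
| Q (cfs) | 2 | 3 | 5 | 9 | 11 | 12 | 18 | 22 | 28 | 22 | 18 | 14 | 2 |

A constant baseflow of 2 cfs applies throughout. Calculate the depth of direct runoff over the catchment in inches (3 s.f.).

d ≈ 1.16 in

Direct runoff: 0.0, 1.0, 3.0, 7.0, 9.0, 10.0, 16.0, 20.0, 26.0, 20.0, 16.0, 12.0, 0.0 cfs; ΣQ_DR = 140.0 cfs.
V = ΣQ_DR · Δt = 140.0 × 21600 s = 3.024 × 10^6 ft³.
Over A = 1.12 mi², depth = V / A = 1.16 in.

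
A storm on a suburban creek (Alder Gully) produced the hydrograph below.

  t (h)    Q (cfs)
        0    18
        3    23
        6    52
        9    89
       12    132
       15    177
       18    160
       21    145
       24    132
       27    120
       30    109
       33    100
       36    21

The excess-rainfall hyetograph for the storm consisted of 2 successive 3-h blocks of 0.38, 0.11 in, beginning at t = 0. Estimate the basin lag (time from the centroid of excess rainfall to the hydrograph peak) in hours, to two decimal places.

Centroid of excess rainfall: t_c = Σ P_i·t̄_i / ΣP_i = 2.1735 h (block centres at 1.5, 4.5 h).
Hydrograph peak occurs at t = 15 h, so basin lag t_L = 15 − 2.1735 = 12.83 h.

t_L ≈ 12.83 h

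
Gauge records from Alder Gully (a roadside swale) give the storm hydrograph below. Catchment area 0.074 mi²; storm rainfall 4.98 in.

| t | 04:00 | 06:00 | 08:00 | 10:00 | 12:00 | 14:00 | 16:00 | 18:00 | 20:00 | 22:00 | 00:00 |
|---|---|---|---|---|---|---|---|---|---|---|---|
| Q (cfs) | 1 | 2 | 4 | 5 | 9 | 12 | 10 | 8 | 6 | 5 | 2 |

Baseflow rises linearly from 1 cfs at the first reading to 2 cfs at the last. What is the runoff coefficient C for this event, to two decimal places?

ΣQ_DR = 47.50 cfs; V = ΣQ_DR·Δt = 3.420 × 10^5 ft³.
Runoff depth d = V / A = 1.989 in.
C = d / P = 1.989 / 4.98 = 0.40.

C ≈ 0.40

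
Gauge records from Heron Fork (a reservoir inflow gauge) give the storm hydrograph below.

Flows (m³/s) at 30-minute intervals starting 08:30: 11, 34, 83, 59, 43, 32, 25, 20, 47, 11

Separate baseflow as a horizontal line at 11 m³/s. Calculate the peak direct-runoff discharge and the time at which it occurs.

Subtracting baseflow gives direct-runoff ordinates: 0.0, 23.0, 72.0, 48.0, 32.0, 21.0, 14.0, 9.0, 36.0, 0.0 m³/s.
The maximum is 72.0 m³/s, occurring at the reading for t = 09:30.

Q_p = 72.0 m³/s at t = 09:30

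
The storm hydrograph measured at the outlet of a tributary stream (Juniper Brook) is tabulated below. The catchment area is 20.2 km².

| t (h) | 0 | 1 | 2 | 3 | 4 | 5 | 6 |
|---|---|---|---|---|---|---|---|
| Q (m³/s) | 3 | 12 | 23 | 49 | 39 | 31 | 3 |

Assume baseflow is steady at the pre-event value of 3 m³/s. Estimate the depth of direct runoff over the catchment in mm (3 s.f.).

Direct runoff: 0.0, 9.0, 20.0, 46.0, 36.0, 28.0, 0.0 m³/s; ΣQ_DR = 139.0 m³/s.
V = ΣQ_DR · Δt = 139.0 × 3600 s = 5.004 × 10^5 m³.
Over A = 20.2 km², depth = V / A = 24.8 mm.

d ≈ 24.8 mm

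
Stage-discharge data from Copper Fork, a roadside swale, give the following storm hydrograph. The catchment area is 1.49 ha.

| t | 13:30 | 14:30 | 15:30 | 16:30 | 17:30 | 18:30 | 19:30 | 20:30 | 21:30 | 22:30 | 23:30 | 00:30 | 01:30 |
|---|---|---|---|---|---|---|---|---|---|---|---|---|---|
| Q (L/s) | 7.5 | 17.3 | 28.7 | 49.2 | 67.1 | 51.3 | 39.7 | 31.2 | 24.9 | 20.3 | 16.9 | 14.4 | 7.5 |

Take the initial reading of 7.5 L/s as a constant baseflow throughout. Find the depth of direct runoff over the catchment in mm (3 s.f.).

Direct runoff: 0.0, 9.8, 21.2, 41.7, 59.6, 43.8, 32.2, 23.7, 17.4, 12.8, 9.4, 6.9, 0.0 L/s; ΣQ_DR = 278.5 L/s.
V = ΣQ_DR · Δt = 278.5 × 3600 s = 1.003 × 10^6 L.
Over A = 1.49 ha, depth = V / A = 67.3 mm.

d ≈ 67.3 mm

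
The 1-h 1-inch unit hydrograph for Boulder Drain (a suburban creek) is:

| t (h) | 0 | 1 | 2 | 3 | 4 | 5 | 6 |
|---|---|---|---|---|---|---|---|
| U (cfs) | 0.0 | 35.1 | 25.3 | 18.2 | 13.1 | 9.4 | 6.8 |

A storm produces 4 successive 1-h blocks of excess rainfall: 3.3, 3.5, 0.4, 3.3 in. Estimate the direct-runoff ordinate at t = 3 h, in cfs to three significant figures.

By discrete convolution, Q_j = Σ (P_i / 1 in) · U_{j−i}.
At t = 3 h (j=3): Q = (3.3/1)·18.2 + (3.5/1)·25.3 + (0.4/1)·35.1 + (3.3/1)·0.0 = 163 cfs.

Q ≈ 163 cfs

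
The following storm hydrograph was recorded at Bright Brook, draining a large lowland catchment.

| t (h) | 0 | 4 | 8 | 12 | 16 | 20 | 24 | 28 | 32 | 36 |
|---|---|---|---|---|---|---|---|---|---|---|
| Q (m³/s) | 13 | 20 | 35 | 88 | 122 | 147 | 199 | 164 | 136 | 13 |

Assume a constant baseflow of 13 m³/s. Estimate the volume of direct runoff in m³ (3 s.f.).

V ≈ 1.16 × 10^7 m³

Direct-runoff ordinates (Q − Q_b): 0.0, 7.0, 22.0, 75.0, 109.0, 134.0, 186.0, 151.0, 123.0, 0.0 m³/s.
ΣQ_DR = 807.0 m³/s.
With Δt = 4 h = 14400 s, V = ΣQ_DR · Δt = 807.0 × 14400 = 1.16 × 10^7 m³.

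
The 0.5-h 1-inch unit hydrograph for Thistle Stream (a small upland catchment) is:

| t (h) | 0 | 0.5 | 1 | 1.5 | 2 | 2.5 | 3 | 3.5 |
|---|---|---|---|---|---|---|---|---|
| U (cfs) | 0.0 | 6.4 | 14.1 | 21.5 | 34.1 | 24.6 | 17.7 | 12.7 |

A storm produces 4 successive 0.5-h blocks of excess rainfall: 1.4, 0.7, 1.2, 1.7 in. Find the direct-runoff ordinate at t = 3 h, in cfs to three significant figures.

Q ≈ 119 cfs

By discrete convolution, Q_j = Σ (P_i / 1 in) · U_{j−i}.
At t = 3 h (j=6): Q = (1.4/1)·17.7 + (0.7/1)·24.6 + (1.2/1)·34.1 + (1.7/1)·21.5 = 119 cfs.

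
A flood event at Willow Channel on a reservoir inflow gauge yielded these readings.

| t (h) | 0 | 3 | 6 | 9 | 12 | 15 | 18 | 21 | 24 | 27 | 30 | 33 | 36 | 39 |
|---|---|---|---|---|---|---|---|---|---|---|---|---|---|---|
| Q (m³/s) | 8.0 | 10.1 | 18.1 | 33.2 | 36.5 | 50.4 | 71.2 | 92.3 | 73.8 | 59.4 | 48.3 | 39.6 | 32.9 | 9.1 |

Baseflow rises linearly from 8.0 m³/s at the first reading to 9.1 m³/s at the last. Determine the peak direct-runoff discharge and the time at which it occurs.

Q_p = 83.71 m³/s at t = 21 h

Subtracting baseflow gives direct-runoff ordinates: 0.00, 2.02, 9.93, 24.95, 28.16, 41.98, 62.69, 83.71, 65.12, 50.64, 39.45, 30.67, 23.88, 0.00 m³/s.
The maximum is 83.71 m³/s, occurring at the reading for t = 21 h.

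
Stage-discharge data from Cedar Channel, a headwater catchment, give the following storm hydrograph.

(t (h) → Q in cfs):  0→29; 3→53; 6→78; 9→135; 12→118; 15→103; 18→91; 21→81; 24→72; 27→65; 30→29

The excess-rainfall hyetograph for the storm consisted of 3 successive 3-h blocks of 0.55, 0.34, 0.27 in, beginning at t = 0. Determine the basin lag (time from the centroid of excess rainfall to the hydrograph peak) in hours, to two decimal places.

t_L ≈ 5.22 h

Centroid of excess rainfall: t_c = Σ P_i·t̄_i / ΣP_i = 3.7759 h (block centres at 1.5, 4.5, 7.5 h).
Hydrograph peak occurs at t = 9 h, so basin lag t_L = 9 − 3.7759 = 5.22 h.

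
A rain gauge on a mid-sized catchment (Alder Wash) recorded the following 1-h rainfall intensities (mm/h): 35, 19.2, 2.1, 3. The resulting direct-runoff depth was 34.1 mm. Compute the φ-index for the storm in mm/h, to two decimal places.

φ ≈ 10.05 mm/h

Only the 2 blocks with intensity above φ contribute runoff: 35, 19.2 mm/h.
Σ(I−φ)·Δt = d  ⇒  (35+19.2 − 2φ)·1 = 34.1
φ = (54.20 − 34.1/1) / 2 = 10.05 mm/h.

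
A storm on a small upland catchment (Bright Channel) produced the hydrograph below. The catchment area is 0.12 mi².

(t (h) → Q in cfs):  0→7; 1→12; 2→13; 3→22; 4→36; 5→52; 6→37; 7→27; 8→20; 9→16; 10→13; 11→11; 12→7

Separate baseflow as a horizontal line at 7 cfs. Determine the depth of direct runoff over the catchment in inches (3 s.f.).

d ≈ 2.35 in

Direct runoff: 0.0, 5.0, 6.0, 15.0, 29.0, 45.0, 30.0, 20.0, 13.0, 9.0, 6.0, 4.0, 0.0 cfs; ΣQ_DR = 182.0 cfs.
V = ΣQ_DR · Δt = 182.0 × 3600 s = 6.552 × 10^5 ft³.
Over A = 0.12 mi², depth = V / A = 2.35 in.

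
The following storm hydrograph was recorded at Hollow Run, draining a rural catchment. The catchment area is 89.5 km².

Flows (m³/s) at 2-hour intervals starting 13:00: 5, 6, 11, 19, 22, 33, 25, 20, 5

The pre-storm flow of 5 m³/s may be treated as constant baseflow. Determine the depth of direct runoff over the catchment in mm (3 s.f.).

d ≈ 8.13 mm

Direct runoff: 0.0, 1.0, 6.0, 14.0, 17.0, 28.0, 20.0, 15.0, 0.0 m³/s; ΣQ_DR = 101.0 m³/s.
V = ΣQ_DR · Δt = 101.0 × 7200 s = 7.272 × 10^5 m³.
Over A = 89.5 km², depth = V / A = 8.13 mm.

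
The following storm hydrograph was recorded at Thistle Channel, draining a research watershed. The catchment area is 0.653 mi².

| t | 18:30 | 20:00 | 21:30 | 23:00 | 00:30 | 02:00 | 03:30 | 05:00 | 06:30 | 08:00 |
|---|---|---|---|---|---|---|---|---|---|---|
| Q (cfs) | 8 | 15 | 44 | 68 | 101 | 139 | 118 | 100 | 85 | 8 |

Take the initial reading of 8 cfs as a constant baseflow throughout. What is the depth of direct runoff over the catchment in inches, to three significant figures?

d ≈ 2.16 in

Direct runoff: 0.0, 7.0, 36.0, 60.0, 93.0, 131.0, 110.0, 92.0, 77.0, 0.0 cfs; ΣQ_DR = 606.0 cfs.
V = ΣQ_DR · Δt = 606.0 × 5400 s = 3.272 × 10^6 ft³.
Over A = 0.653 mi², depth = V / A = 2.16 in.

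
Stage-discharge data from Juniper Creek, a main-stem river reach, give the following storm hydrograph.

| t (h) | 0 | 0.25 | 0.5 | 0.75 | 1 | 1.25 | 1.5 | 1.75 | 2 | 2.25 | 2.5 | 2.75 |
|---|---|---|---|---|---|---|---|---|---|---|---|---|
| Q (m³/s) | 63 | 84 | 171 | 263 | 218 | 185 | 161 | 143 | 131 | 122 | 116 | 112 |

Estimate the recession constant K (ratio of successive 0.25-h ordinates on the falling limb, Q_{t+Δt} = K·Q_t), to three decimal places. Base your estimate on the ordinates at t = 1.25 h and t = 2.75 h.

K ≈ 0.920

Using the recession-limb readings at t = 1.25 h and t = 2.75 h: Q falls from 185 to 112 m³/s over 6 intervals.
K = (Q₂/Q₁)^(1/6) = (112/185)^(1/6) = 0.920.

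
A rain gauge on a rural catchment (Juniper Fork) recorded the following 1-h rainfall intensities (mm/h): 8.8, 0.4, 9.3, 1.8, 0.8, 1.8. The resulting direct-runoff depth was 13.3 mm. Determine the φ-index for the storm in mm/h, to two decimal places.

Only the 2 blocks with intensity above φ contribute runoff: 8.8, 9.3 mm/h.
Σ(I−φ)·Δt = d  ⇒  (8.8+9.3 − 2φ)·1 = 13.3
φ = (18.10 − 13.3/1) / 2 = 2.40 mm/h.

φ ≈ 2.40 mm/h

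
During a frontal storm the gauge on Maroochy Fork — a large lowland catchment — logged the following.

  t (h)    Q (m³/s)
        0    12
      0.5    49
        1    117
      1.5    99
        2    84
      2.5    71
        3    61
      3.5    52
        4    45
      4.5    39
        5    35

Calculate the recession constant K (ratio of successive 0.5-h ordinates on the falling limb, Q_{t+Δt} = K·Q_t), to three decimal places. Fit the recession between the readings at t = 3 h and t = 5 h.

K ≈ 0.870

Using the recession-limb readings at t = 3 h and t = 5 h: Q falls from 61 to 35 m³/s over 4 intervals.
K = (Q₂/Q₁)^(1/4) = (35/61)^(1/4) = 0.870.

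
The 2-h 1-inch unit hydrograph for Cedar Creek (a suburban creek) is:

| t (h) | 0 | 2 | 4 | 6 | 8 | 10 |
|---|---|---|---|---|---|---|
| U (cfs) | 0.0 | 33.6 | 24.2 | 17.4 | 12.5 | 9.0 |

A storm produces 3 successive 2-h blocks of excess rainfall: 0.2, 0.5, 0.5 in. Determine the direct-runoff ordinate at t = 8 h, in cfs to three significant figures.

Q ≈ 23.3 cfs

By discrete convolution, Q_j = Σ (P_i / 1 in) · U_{j−i}.
At t = 8 h (j=4): Q = (0.2/1)·12.5 + (0.5/1)·17.4 + (0.5/1)·24.2 = 23.3 cfs.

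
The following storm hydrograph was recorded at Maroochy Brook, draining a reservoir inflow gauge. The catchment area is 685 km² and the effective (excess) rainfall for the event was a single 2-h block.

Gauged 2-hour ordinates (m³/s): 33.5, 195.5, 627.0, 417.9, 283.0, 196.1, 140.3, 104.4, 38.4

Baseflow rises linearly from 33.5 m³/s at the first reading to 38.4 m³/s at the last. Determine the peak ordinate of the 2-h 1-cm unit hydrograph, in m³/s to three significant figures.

U_p ≈ 329 m³/s

Direct runoff: 0.00, 161.39, 592.27, 382.56, 247.05, 159.54, 103.12, 66.61, 0.00 m³/s; ΣQ_DR = 1713 m³/s, peak = 592.27 m³/s.
Runoff depth d = ΣQ_DR·Δt / A = 1713 × 7200 / (685 km²) = 18.00 mm.
The 1-cm UH is the DRH scaled by (10 mm)/d, so U_p = 592.27 × 10/18.00 = 329 m³/s.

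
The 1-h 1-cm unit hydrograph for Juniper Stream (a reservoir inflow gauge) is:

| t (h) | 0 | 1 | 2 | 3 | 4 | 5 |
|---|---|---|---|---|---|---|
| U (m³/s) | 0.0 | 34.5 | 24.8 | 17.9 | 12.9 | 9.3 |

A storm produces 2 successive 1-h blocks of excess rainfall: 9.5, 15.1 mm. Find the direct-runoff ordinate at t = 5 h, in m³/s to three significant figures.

By discrete convolution, Q_j = Σ (P_i / 10 mm) · U_{j−i}.
At t = 5 h (j=5): Q = (9.5/10)·9.3 + (15.1/10)·12.9 = 28.3 m³/s.

Q ≈ 28.3 m³/s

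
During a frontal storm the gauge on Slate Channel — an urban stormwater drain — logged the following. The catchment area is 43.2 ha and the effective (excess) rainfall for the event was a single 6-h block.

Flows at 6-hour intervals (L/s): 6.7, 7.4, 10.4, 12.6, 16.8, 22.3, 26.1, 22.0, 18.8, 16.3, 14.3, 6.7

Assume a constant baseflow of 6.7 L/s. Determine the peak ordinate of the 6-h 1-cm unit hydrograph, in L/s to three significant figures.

Direct runoff: 0.0, 0.7, 3.7, 5.9, 10.1, 15.6, 19.4, 15.3, 12.1, 9.6, 7.6, 0.0 L/s; ΣQ_DR = 100.0 L/s, peak = 19.4 L/s.
Runoff depth d = ΣQ_DR·Δt / A = 100.0 × 21600 / (43.2 ha) = 5.000 mm.
The 1-cm UH is the DRH scaled by (10 mm)/d, so U_p = 19.4 × 10/5.000 = 38.8 L/s.

U_p ≈ 38.8 L/s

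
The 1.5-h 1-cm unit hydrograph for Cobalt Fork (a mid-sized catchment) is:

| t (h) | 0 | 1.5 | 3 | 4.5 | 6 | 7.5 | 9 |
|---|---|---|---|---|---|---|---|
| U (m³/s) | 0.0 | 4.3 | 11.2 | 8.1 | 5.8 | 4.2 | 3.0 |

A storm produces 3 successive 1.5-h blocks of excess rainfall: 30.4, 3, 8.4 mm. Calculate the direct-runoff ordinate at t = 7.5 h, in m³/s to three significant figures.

By discrete convolution, Q_j = Σ (P_i / 10 mm) · U_{j−i}.
At t = 7.5 h (j=5): Q = (30.4/10)·4.2 + (3/10)·5.8 + (8.4/10)·8.1 = 21.3 m³/s.

Q ≈ 21.3 m³/s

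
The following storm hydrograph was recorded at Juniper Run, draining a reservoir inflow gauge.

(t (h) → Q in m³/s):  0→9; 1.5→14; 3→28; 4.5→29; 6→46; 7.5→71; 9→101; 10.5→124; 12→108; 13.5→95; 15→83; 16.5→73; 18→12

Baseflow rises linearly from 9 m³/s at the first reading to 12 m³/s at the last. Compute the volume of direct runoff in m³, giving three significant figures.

V ≈ 3.55 × 10^6 m³

Direct-runoff ordinates (Q − Q_b): 0.00, 4.75, 18.50, 19.25, 36.00, 60.75, 90.50, 113.25, 97.00, 83.75, 71.50, 61.25, 0.00 m³/s.
ΣQ_DR = 656.5 m³/s.
With Δt = 1.5 h = 5400 s, V = ΣQ_DR · Δt = 656.5 × 5400 = 3.55 × 10^6 m³.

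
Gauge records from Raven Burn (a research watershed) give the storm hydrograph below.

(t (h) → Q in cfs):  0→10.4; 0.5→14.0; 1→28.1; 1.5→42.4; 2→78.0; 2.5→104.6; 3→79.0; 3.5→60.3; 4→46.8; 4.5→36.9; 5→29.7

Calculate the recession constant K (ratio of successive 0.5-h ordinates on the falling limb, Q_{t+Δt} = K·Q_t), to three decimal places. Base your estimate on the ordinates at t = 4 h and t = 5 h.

Using the recession-limb readings at t = 4 h and t = 5 h: Q falls from 46.8 to 29.7 cfs over 2 intervals.
K = (Q₂/Q₁)^(1/2) = (29.7/46.8)^(1/2) = 0.797.

K ≈ 0.797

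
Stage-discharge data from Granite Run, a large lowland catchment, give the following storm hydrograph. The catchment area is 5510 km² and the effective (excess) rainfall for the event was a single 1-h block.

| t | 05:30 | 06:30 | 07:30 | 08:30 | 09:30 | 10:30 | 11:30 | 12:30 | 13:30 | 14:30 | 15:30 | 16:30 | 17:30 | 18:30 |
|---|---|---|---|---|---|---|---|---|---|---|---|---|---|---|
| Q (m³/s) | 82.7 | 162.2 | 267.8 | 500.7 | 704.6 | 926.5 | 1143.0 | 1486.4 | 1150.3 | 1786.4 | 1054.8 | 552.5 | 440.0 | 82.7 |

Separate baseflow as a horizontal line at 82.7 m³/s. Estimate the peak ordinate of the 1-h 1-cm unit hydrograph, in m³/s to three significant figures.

U_p ≈ 2840 m³/s

Direct runoff: 0.0, 79.5, 185.1, 418.0, 621.9, 843.8, 1060.3, 1403.7, 1067.6, 1703.7, 972.1, 469.8, 357.3, 0.0 m³/s; ΣQ_DR = 9183 m³/s, peak = 1703.7 m³/s.
Runoff depth d = ΣQ_DR·Δt / A = 9183 × 3600 / (5510 km²) = 6.000 mm.
The 1-cm UH is the DRH scaled by (10 mm)/d, so U_p = 1703.7 × 10/6.000 = 2840 m³/s.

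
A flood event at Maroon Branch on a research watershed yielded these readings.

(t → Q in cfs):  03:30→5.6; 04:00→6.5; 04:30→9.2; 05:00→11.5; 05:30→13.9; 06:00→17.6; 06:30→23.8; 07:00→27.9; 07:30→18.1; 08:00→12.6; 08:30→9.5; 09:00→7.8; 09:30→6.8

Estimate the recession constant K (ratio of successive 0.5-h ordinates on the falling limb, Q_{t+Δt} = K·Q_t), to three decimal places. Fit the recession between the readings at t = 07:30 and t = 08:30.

K ≈ 0.724

Using the recession-limb readings at t = 07:30 and t = 08:30: Q falls from 18.1 to 9.5 cfs over 2 intervals.
K = (Q₂/Q₁)^(1/2) = (9.5/18.1)^(1/2) = 0.724.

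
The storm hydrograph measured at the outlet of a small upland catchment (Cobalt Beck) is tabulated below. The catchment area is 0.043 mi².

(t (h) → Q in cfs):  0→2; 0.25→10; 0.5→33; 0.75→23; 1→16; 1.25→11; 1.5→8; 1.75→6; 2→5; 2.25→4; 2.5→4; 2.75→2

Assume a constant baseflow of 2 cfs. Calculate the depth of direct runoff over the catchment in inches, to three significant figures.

Direct runoff: 0.0, 8.0, 31.0, 21.0, 14.0, 9.0, 6.0, 4.0, 3.0, 2.0, 2.0, 0.0 cfs; ΣQ_DR = 100.0 cfs.
V = ΣQ_DR · Δt = 100.0 × 900 s = 90000 ft³.
Over A = 0.043 mi², depth = V / A = 0.901 in.

d ≈ 0.901 in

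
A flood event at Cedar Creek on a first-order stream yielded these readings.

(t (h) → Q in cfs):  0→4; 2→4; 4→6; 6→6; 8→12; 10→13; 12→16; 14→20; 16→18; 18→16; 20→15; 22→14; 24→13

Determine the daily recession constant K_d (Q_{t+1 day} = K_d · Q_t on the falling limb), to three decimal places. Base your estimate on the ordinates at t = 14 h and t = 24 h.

Between t = 14 h and t = 24 h the flow falls from 20 to 13 cfs over 5×2 h = 10 h.
Per-interval ratio K = (13/20)^(1/5) = 0.9175; K_d = K^(24/2) = 0.356.

K_d ≈ 0.356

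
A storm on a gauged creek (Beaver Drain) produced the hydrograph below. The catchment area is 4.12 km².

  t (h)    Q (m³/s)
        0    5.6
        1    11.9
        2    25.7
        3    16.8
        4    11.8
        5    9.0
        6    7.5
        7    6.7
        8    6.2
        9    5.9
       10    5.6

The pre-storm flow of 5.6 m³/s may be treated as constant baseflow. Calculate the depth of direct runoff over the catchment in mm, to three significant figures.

d ≈ 44.7 mm

Direct runoff: 0.0, 6.3, 20.1, 11.2, 6.2, 3.4, 1.9, 1.1, 0.6, 0.3, 0.0 m³/s; ΣQ_DR = 51.10 m³/s.
V = ΣQ_DR · Δt = 51.10 × 3600 s = 1.840 × 10^5 m³.
Over A = 4.12 km², depth = V / A = 44.7 mm.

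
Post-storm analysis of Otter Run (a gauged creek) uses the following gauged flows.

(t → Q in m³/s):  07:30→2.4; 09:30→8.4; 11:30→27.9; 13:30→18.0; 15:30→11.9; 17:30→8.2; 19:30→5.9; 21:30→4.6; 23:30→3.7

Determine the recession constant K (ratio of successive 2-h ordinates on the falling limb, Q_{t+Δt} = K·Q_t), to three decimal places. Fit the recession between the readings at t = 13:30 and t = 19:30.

Using the recession-limb readings at t = 13:30 and t = 19:30: Q falls from 18.0 to 5.9 m³/s over 3 intervals.
K = (Q₂/Q₁)^(1/3) = (5.9/18.0)^(1/3) = 0.689.

K ≈ 0.689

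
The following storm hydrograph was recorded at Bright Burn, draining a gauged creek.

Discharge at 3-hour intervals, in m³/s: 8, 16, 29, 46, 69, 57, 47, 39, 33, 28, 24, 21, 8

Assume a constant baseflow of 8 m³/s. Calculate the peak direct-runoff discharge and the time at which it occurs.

Subtracting baseflow gives direct-runoff ordinates: 0.0, 8.0, 21.0, 38.0, 61.0, 49.0, 39.0, 31.0, 25.0, 20.0, 16.0, 13.0, 0.0 m³/s.
The maximum is 61.0 m³/s, occurring at the reading for t = 12 h.

Q_p = 61.0 m³/s at t = 12 h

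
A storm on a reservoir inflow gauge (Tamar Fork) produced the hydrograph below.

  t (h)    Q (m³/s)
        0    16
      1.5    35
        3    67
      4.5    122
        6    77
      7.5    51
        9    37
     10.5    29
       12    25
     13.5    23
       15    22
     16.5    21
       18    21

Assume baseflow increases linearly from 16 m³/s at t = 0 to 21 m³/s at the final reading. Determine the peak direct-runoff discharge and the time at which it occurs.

Q_p = 104.75 m³/s at t = 4.5 h

Subtracting baseflow gives direct-runoff ordinates: 0.00, 18.58, 50.17, 104.75, 59.33, 32.92, 18.50, 10.08, 5.67, 3.25, 1.83, 0.42, 0.00 m³/s.
The maximum is 104.75 m³/s, occurring at the reading for t = 4.5 h.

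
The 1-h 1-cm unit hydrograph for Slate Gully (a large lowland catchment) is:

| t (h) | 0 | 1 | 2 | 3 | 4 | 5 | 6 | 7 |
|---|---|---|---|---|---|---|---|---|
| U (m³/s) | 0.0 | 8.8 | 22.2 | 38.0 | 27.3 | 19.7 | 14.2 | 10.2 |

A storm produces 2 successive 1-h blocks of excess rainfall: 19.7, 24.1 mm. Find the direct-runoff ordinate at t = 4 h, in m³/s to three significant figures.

Q ≈ 145 m³/s

By discrete convolution, Q_j = Σ (P_i / 10 mm) · U_{j−i}.
At t = 4 h (j=4): Q = (19.7/10)·27.3 + (24.1/10)·38.0 = 145 m³/s.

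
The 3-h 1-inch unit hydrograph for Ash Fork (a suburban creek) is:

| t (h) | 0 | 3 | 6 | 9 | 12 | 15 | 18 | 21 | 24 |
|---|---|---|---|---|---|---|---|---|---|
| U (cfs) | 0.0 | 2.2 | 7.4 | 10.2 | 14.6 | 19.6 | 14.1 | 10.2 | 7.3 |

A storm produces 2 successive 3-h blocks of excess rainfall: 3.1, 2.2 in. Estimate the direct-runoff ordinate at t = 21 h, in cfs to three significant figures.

By discrete convolution, Q_j = Σ (P_i / 1 in) · U_{j−i}.
At t = 21 h (j=7): Q = (3.1/1)·10.2 + (2.2/1)·14.1 = 62.6 cfs.

Q ≈ 62.6 cfs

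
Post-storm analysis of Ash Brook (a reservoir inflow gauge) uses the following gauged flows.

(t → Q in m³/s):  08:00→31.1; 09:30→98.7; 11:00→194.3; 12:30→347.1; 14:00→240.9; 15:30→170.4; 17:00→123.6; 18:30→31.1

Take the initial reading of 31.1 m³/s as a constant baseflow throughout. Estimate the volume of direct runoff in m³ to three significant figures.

Direct-runoff ordinates (Q − Q_b): 0.0, 67.6, 163.2, 316.0, 209.8, 139.3, 92.5, 0.0 m³/s.
ΣQ_DR = 988.4 m³/s.
With Δt = 1.5 h = 5400 s, V = ΣQ_DR · Δt = 988.4 × 5400 = 5.34 × 10^6 m³.

V ≈ 5.34 × 10^6 m³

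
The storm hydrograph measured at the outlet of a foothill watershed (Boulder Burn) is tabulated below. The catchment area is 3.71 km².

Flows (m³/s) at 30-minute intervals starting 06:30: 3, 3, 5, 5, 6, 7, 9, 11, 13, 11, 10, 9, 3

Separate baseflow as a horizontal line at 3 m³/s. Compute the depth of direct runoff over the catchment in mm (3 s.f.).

d ≈ 27.2 mm

Direct runoff: 0.0, 0.0, 2.0, 2.0, 3.0, 4.0, 6.0, 8.0, 10.0, 8.0, 7.0, 6.0, 0.0 m³/s; ΣQ_DR = 56.00 m³/s.
V = ΣQ_DR · Δt = 56.00 × 1800 s = 1.008 × 10^5 m³.
Over A = 3.71 km², depth = V / A = 27.2 mm.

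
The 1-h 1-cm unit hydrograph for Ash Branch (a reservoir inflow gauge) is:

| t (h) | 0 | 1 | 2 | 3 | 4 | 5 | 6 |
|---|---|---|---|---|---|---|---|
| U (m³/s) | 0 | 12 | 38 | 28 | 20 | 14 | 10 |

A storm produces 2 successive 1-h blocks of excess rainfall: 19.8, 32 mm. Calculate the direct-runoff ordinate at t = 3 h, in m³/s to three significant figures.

Q ≈ 177 m³/s

By discrete convolution, Q_j = Σ (P_i / 10 mm) · U_{j−i}.
At t = 3 h (j=3): Q = (19.8/10)·28 + (32/10)·38 = 177 m³/s.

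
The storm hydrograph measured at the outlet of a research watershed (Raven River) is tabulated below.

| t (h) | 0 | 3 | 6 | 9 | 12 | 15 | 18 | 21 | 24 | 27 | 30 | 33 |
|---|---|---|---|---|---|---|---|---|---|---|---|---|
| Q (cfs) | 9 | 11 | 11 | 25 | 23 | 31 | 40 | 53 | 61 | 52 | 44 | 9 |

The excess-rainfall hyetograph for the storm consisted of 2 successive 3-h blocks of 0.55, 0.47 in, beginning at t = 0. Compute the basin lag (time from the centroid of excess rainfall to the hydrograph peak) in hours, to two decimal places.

t_L ≈ 21.12 h

Centroid of excess rainfall: t_c = Σ P_i·t̄_i / ΣP_i = 2.8824 h (block centres at 1.5, 4.5 h).
Hydrograph peak occurs at t = 24 h, so basin lag t_L = 24 − 2.8824 = 21.12 h.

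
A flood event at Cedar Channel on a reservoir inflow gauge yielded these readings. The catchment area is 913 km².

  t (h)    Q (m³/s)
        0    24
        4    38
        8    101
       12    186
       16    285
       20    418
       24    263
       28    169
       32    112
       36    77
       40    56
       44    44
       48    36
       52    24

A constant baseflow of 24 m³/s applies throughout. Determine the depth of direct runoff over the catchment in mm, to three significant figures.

d ≈ 23.6 mm

Direct runoff: 0.0, 14.0, 77.0, 162.0, 261.0, 394.0, 239.0, 145.0, 88.0, 53.0, 32.0, 20.0, 12.0, 0.0 m³/s; ΣQ_DR = 1497 m³/s.
V = ΣQ_DR · Δt = 1497 × 14400 s = 2.156 × 10^7 m³.
Over A = 913 km², depth = V / A = 23.6 mm.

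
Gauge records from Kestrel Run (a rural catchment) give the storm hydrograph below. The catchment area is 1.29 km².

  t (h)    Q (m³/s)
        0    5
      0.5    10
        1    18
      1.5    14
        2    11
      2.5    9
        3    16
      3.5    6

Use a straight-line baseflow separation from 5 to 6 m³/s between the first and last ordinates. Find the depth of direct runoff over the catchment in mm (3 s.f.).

d ≈ 62.8 mm

Direct runoff: 0.00, 4.86, 12.71, 8.57, 5.43, 3.29, 10.14, 0.00 m³/s; ΣQ_DR = 45.00 m³/s.
V = ΣQ_DR · Δt = 45.00 × 1800 s = 81000 m³.
Over A = 1.29 km², depth = V / A = 62.8 mm.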